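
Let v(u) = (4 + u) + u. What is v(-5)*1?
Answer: -6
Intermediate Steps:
v(u) = 4 + 2*u
v(-5)*1 = (4 + 2*(-5))*1 = (4 - 10)*1 = -6*1 = -6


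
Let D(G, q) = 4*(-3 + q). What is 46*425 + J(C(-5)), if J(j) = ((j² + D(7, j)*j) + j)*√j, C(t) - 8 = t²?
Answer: 19550 + 5082*√33 ≈ 48744.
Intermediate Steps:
D(G, q) = -12 + 4*q
C(t) = 8 + t²
J(j) = √j*(j + j² + j*(-12 + 4*j)) (J(j) = ((j² + (-12 + 4*j)*j) + j)*√j = ((j² + j*(-12 + 4*j)) + j)*√j = (j + j² + j*(-12 + 4*j))*√j = √j*(j + j² + j*(-12 + 4*j)))
46*425 + J(C(-5)) = 46*425 + (8 + (-5)²)^(3/2)*(-11 + 5*(8 + (-5)²)) = 19550 + (8 + 25)^(3/2)*(-11 + 5*(8 + 25)) = 19550 + 33^(3/2)*(-11 + 5*33) = 19550 + (33*√33)*(-11 + 165) = 19550 + (33*√33)*154 = 19550 + 5082*√33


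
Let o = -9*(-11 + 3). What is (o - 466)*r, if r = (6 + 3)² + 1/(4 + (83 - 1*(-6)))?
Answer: -2968396/93 ≈ -31918.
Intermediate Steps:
o = 72 (o = -9*(-8) = 72)
r = 7534/93 (r = 9² + 1/(4 + (83 + 6)) = 81 + 1/(4 + 89) = 81 + 1/93 = 7534/93 ≈ 81.011)
(o - 466)*r = (72 - 466)*(7534/93) = -394*7534/93 = -2968396/93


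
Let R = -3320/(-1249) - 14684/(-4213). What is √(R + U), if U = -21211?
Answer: I*√587141978847077247/5262037 ≈ 145.62*I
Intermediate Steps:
R = 32327476/5262037 (R = -3320*(-1/1249) - 14684*(-1/4213) = 3320/1249 + 14684/4213 = 32327476/5262037 ≈ 6.1435)
√(R + U) = √(32327476/5262037 - 21211) = √(-111580739331/5262037) = I*√587141978847077247/5262037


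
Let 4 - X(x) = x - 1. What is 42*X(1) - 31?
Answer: 137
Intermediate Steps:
X(x) = 5 - x (X(x) = 4 - (x - 1) = 4 - (-1 + x) = 4 + (1 - x) = 5 - x)
42*X(1) - 31 = 42*(5 - 1*1) - 31 = 42*(5 - 1) - 31 = 42*4 - 31 = 168 - 31 = 137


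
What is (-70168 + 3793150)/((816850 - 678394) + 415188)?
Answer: 620497/92274 ≈ 6.7245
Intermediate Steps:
(-70168 + 3793150)/((816850 - 678394) + 415188) = 3722982/(138456 + 415188) = 3722982/553644 = 3722982*(1/553644) = 620497/92274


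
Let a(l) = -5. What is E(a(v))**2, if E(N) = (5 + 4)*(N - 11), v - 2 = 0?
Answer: 20736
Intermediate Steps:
v = 2 (v = 2 + 0 = 2)
E(N) = -99 + 9*N (E(N) = 9*(-11 + N) = -99 + 9*N)
E(a(v))**2 = (-99 + 9*(-5))**2 = (-99 - 45)**2 = (-144)**2 = 20736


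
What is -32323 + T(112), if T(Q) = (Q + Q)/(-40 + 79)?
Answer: -1260373/39 ≈ -32317.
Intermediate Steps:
T(Q) = 2*Q/39 (T(Q) = (2*Q)/39 = (2*Q)*(1/39) = 2*Q/39)
-32323 + T(112) = -32323 + (2/39)*112 = -32323 + 224/39 = -1260373/39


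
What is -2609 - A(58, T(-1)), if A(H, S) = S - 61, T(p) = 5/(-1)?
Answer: -2543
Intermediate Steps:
T(p) = -5 (T(p) = 5*(-1) = -5)
A(H, S) = -61 + S
-2609 - A(58, T(-1)) = -2609 - (-61 - 5) = -2609 - 1*(-66) = -2609 + 66 = -2543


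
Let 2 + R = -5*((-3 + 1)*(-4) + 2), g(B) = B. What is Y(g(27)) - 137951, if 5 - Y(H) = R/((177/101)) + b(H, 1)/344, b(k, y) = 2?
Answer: -4198724857/30444 ≈ -1.3792e+5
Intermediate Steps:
R = -52 (R = -2 - 5*((-3 + 1)*(-4) + 2) = -2 - 5*(-2*(-4) + 2) = -2 - 5*(8 + 2) = -2 - 5*10 = -2 - 50 = -52)
Y(H) = 1055387/30444 (Y(H) = 5 - (-52/(177/101) + 2/344) = 5 - (-52/(177*(1/101)) + 2*(1/344)) = 5 - (-52/177/101 + 1/172) = 5 - (-52*101/177 + 1/172) = 5 - (-5252/177 + 1/172) = 5 - 1*(-903167/30444) = 5 + 903167/30444 = 1055387/30444)
Y(g(27)) - 137951 = 1055387/30444 - 137951 = -4198724857/30444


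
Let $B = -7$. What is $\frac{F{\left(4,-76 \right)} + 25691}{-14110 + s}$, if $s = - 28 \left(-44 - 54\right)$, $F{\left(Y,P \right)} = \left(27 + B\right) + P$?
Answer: $- \frac{25635}{11366} \approx -2.2554$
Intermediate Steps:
$F{\left(Y,P \right)} = 20 + P$ ($F{\left(Y,P \right)} = \left(27 - 7\right) + P = 20 + P$)
$s = 2744$ ($s = - 28 \left(-44 - 54\right) = \left(-28\right) \left(-98\right) = 2744$)
$\frac{F{\left(4,-76 \right)} + 25691}{-14110 + s} = \frac{\left(20 - 76\right) + 25691}{-14110 + 2744} = \frac{-56 + 25691}{-11366} = 25635 \left(- \frac{1}{11366}\right) = - \frac{25635}{11366}$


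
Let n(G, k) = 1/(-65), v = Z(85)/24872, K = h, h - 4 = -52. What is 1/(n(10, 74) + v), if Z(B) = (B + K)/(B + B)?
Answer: -54967120/845167 ≈ -65.037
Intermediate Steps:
h = -48 (h = 4 - 52 = -48)
K = -48
Z(B) = (-48 + B)/(2*B) (Z(B) = (B - 48)/(B + B) = (-48 + B)/((2*B)) = (-48 + B)*(1/(2*B)) = (-48 + B)/(2*B))
v = 37/4228240 (v = ((1/2)*(-48 + 85)/85)/24872 = ((1/2)*(1/85)*37)*(1/24872) = (37/170)*(1/24872) = 37/4228240 ≈ 8.7507e-6)
n(G, k) = -1/65
1/(n(10, 74) + v) = 1/(-1/65 + 37/4228240) = 1/(-845167/54967120) = -54967120/845167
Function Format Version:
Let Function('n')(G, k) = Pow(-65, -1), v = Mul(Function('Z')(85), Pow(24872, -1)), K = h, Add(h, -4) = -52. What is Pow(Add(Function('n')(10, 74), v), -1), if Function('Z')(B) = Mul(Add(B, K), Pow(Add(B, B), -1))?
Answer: Rational(-54967120, 845167) ≈ -65.037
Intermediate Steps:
h = -48 (h = Add(4, -52) = -48)
K = -48
Function('Z')(B) = Mul(Rational(1, 2), Pow(B, -1), Add(-48, B)) (Function('Z')(B) = Mul(Add(B, -48), Pow(Add(B, B), -1)) = Mul(Add(-48, B), Pow(Mul(2, B), -1)) = Mul(Add(-48, B), Mul(Rational(1, 2), Pow(B, -1))) = Mul(Rational(1, 2), Pow(B, -1), Add(-48, B)))
v = Rational(37, 4228240) (v = Mul(Mul(Rational(1, 2), Pow(85, -1), Add(-48, 85)), Pow(24872, -1)) = Mul(Mul(Rational(1, 2), Rational(1, 85), 37), Rational(1, 24872)) = Mul(Rational(37, 170), Rational(1, 24872)) = Rational(37, 4228240) ≈ 8.7507e-6)
Function('n')(G, k) = Rational(-1, 65)
Pow(Add(Function('n')(10, 74), v), -1) = Pow(Add(Rational(-1, 65), Rational(37, 4228240)), -1) = Pow(Rational(-845167, 54967120), -1) = Rational(-54967120, 845167)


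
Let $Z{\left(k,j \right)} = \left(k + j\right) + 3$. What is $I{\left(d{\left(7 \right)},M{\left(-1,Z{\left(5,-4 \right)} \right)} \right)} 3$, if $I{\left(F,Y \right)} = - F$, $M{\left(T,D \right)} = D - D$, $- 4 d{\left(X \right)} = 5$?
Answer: $\frac{15}{4} \approx 3.75$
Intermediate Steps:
$Z{\left(k,j \right)} = 3 + j + k$ ($Z{\left(k,j \right)} = \left(j + k\right) + 3 = 3 + j + k$)
$d{\left(X \right)} = - \frac{5}{4}$ ($d{\left(X \right)} = \left(- \frac{1}{4}\right) 5 = - \frac{5}{4}$)
$M{\left(T,D \right)} = 0$
$I{\left(d{\left(7 \right)},M{\left(-1,Z{\left(5,-4 \right)} \right)} \right)} 3 = \left(-1\right) \left(- \frac{5}{4}\right) 3 = \frac{5}{4} \cdot 3 = \frac{15}{4}$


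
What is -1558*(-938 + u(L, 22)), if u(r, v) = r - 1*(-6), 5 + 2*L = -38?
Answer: 1485553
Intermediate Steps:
L = -43/2 (L = -5/2 + (½)*(-38) = -5/2 - 19 = -43/2 ≈ -21.500)
u(r, v) = 6 + r (u(r, v) = r + 6 = 6 + r)
-1558*(-938 + u(L, 22)) = -1558*(-938 + (6 - 43/2)) = -1558*(-938 - 31/2) = -1558*(-1907/2) = 1485553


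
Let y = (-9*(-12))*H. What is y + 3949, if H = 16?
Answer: 5677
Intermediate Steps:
y = 1728 (y = -9*(-12)*16 = 108*16 = 1728)
y + 3949 = 1728 + 3949 = 5677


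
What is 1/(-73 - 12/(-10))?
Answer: -5/359 ≈ -0.013928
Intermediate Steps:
1/(-73 - 12/(-10)) = 1/(-73 - 12*(-⅒)) = 1/(-73 + 6/5) = 1/(-359/5) = -5/359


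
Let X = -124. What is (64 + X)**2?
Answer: 3600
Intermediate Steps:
(64 + X)**2 = (64 - 124)**2 = (-60)**2 = 3600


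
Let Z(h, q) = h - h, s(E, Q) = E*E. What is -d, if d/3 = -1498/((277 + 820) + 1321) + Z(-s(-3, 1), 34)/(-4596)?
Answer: 749/403 ≈ 1.8586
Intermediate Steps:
s(E, Q) = E**2
Z(h, q) = 0
d = -749/403 (d = 3*(-1498/((277 + 820) + 1321) + 0/(-4596)) = 3*(-1498/(1097 + 1321) + 0*(-1/4596)) = 3*(-1498/2418 + 0) = 3*(-1498*1/2418 + 0) = 3*(-749/1209 + 0) = 3*(-749/1209) = -749/403 ≈ -1.8586)
-d = -1*(-749/403) = 749/403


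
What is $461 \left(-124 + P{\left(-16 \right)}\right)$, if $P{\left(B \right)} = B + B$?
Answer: $-71916$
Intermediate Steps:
$P{\left(B \right)} = 2 B$
$461 \left(-124 + P{\left(-16 \right)}\right) = 461 \left(-124 + 2 \left(-16\right)\right) = 461 \left(-124 - 32\right) = 461 \left(-156\right) = -71916$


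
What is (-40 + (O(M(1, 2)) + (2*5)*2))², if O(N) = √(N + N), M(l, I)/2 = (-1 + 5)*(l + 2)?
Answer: 448 - 160*√3 ≈ 170.87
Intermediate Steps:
M(l, I) = 16 + 8*l (M(l, I) = 2*((-1 + 5)*(l + 2)) = 2*(4*(2 + l)) = 2*(8 + 4*l) = 16 + 8*l)
O(N) = √2*√N (O(N) = √(2*N) = √2*√N)
(-40 + (O(M(1, 2)) + (2*5)*2))² = (-40 + (√2*√(16 + 8*1) + (2*5)*2))² = (-40 + (√2*√(16 + 8) + 10*2))² = (-40 + (√2*√24 + 20))² = (-40 + (√2*(2*√6) + 20))² = (-40 + (4*√3 + 20))² = (-40 + (20 + 4*√3))² = (-20 + 4*√3)²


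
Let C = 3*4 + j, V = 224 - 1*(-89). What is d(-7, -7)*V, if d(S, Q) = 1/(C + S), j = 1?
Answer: 313/6 ≈ 52.167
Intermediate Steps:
V = 313 (V = 224 + 89 = 313)
C = 13 (C = 3*4 + 1 = 12 + 1 = 13)
d(S, Q) = 1/(13 + S)
d(-7, -7)*V = 313/(13 - 7) = 313/6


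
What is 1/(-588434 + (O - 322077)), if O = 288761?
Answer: -1/621750 ≈ -1.6084e-6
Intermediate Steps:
1/(-588434 + (O - 322077)) = 1/(-588434 + (288761 - 322077)) = 1/(-588434 - 33316) = 1/(-621750) = -1/621750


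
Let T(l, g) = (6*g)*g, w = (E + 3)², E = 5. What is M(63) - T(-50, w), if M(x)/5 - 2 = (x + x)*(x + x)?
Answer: 54814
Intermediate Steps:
w = 64 (w = (5 + 3)² = 8² = 64)
T(l, g) = 6*g²
M(x) = 10 + 20*x² (M(x) = 10 + 5*((x + x)*(x + x)) = 10 + 5*((2*x)*(2*x)) = 10 + 5*(4*x²) = 10 + 20*x²)
M(63) - T(-50, w) = (10 + 20*63²) - 6*64² = (10 + 20*3969) - 6*4096 = (10 + 79380) - 1*24576 = 79390 - 24576 = 54814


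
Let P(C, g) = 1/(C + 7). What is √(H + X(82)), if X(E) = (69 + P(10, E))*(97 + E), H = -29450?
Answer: 2*I*√1234642/17 ≈ 130.72*I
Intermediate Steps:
P(C, g) = 1/(7 + C)
X(E) = 113878/17 + 1174*E/17 (X(E) = (69 + 1/(7 + 10))*(97 + E) = (69 + 1/17)*(97 + E) = 1174*(97 + E)/17 = 113878/17 + 1174*E/17)
√(H + X(82)) = √(-29450 + (113878/17 + (1174/17)*82)) = √(-29450 + (113878/17 + 96268/17)) = √(-29450 + 210146/17) = √(-290504/17) = 2*I*√1234642/17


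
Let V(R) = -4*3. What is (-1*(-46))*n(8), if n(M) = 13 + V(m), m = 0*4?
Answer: 46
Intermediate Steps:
m = 0
V(R) = -12
n(M) = 1 (n(M) = 13 - 12 = 1)
(-1*(-46))*n(8) = -1*(-46)*1 = 46*1 = 46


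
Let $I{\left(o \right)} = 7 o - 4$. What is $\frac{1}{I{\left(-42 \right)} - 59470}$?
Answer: $- \frac{1}{59768} \approx -1.6731 \cdot 10^{-5}$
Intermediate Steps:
$I{\left(o \right)} = -4 + 7 o$
$\frac{1}{I{\left(-42 \right)} - 59470} = \frac{1}{\left(-4 + 7 \left(-42\right)\right) - 59470} = \frac{1}{\left(-4 - 294\right) - 59470} = \frac{1}{-298 - 59470} = \frac{1}{-59768} = - \frac{1}{59768}$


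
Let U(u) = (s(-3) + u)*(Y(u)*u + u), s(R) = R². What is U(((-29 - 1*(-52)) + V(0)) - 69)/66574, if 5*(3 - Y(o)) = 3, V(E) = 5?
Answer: 11152/166435 ≈ 0.067005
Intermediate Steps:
Y(o) = 12/5 (Y(o) = 3 - ⅕*3 = 3 - ⅗ = 12/5)
U(u) = 17*u*(9 + u)/5 (U(u) = ((-3)² + u)*(12*u/5 + u) = (9 + u)*(17*u/5) = 17*u*(9 + u)/5)
U(((-29 - 1*(-52)) + V(0)) - 69)/66574 = (17*(((-29 - 1*(-52)) + 5) - 69)*(9 + (((-29 - 1*(-52)) + 5) - 69))/5)/66574 = (17*(((-29 + 52) + 5) - 69)*(9 + (((-29 + 52) + 5) - 69))/5)*(1/66574) = (17*((23 + 5) - 69)*(9 + ((23 + 5) - 69))/5)*(1/66574) = (17*(28 - 69)*(9 + (28 - 69))/5)*(1/66574) = ((17/5)*(-41)*(9 - 41))*(1/66574) = ((17/5)*(-41)*(-32))*(1/66574) = (22304/5)*(1/66574) = 11152/166435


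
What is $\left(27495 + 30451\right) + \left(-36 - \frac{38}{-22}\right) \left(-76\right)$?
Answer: $\frac{666058}{11} \approx 60551.0$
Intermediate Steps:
$\left(27495 + 30451\right) + \left(-36 - \frac{38}{-22}\right) \left(-76\right) = 57946 + \left(-36 - - \frac{19}{11}\right) \left(-76\right) = 57946 + \left(-36 + \frac{19}{11}\right) \left(-76\right) = 57946 - - \frac{28652}{11} = 57946 + \frac{28652}{11} = \frac{666058}{11}$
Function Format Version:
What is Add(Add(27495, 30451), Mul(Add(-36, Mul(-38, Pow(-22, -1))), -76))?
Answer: Rational(666058, 11) ≈ 60551.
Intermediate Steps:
Add(Add(27495, 30451), Mul(Add(-36, Mul(-38, Pow(-22, -1))), -76)) = Add(57946, Mul(Add(-36, Mul(-38, Rational(-1, 22))), -76)) = Add(57946, Mul(Add(-36, Rational(19, 11)), -76)) = Add(57946, Mul(Rational(-377, 11), -76)) = Add(57946, Rational(28652, 11)) = Rational(666058, 11)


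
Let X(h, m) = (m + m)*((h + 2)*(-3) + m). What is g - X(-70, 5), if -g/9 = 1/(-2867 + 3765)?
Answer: -1876829/898 ≈ -2090.0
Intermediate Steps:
X(h, m) = 2*m*(-6 + m - 3*h) (X(h, m) = (2*m)*((2 + h)*(-3) + m) = (2*m)*((-6 - 3*h) + m) = (2*m)*(-6 + m - 3*h) = 2*m*(-6 + m - 3*h))
g = -9/898 (g = -9/(-2867 + 3765) = -9/898 ≈ -0.010022)
g - X(-70, 5) = -9/898 - 2*5*(-6 + 5 - 3*(-70)) = -9/898 - 2*5*(-6 + 5 + 210) = -9/898 - 2*5*209 = -9/898 - 1*2090 = -9/898 - 2090 = -1876829/898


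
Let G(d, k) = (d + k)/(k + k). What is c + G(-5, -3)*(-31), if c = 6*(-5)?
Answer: -214/3 ≈ -71.333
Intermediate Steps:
c = -30
G(d, k) = (d + k)/(2*k) (G(d, k) = (d + k)/((2*k)) = (d + k)*(1/(2*k)) = (d + k)/(2*k))
c + G(-5, -3)*(-31) = -30 + ((1/2)*(-5 - 3)/(-3))*(-31) = -30 + ((1/2)*(-1/3)*(-8))*(-31) = -30 + (4/3)*(-31) = -30 - 124/3 = -214/3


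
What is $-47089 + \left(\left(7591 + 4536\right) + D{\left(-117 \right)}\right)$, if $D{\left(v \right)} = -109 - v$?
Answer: $-34954$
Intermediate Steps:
$-47089 + \left(\left(7591 + 4536\right) + D{\left(-117 \right)}\right) = -47089 + \left(\left(7591 + 4536\right) - -8\right) = -47089 + \left(12127 + \left(-109 + 117\right)\right) = -47089 + \left(12127 + 8\right) = -47089 + 12135 = -34954$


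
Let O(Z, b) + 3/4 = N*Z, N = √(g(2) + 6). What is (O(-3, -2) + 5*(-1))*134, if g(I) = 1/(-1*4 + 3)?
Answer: -1541/2 - 402*√5 ≈ -1669.4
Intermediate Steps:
g(I) = -1 (g(I) = 1/(-4 + 3) = 1/(-1) = -1)
N = √5 (N = √(-1 + 6) = √5 ≈ 2.2361)
O(Z, b) = -¾ + Z*√5 (O(Z, b) = -¾ + √5*Z = -¾ + Z*√5)
(O(-3, -2) + 5*(-1))*134 = ((-¾ - 3*√5) + 5*(-1))*134 = ((-¾ - 3*√5) - 5)*134 = (-23/4 - 3*√5)*134 = -1541/2 - 402*√5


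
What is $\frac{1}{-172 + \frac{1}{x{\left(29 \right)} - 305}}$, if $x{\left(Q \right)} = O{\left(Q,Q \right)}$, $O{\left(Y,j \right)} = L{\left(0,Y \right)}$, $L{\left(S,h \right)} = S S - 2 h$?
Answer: $- \frac{363}{62437} \approx -0.0058139$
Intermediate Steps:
$L{\left(S,h \right)} = S^{2} - 2 h$
$O{\left(Y,j \right)} = - 2 Y$ ($O{\left(Y,j \right)} = 0^{2} - 2 Y = 0 - 2 Y = - 2 Y$)
$x{\left(Q \right)} = - 2 Q$
$\frac{1}{-172 + \frac{1}{x{\left(29 \right)} - 305}} = \frac{1}{-172 + \frac{1}{\left(-2\right) 29 - 305}} = \frac{1}{-172 + \frac{1}{-58 - 305}} = \frac{1}{-172 + \frac{1}{-363}} = \frac{1}{-172 - \frac{1}{363}} = \frac{1}{- \frac{62437}{363}} = - \frac{363}{62437}$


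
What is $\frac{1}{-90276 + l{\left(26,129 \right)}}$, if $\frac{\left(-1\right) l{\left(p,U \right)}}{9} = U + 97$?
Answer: $- \frac{1}{92310} \approx -1.0833 \cdot 10^{-5}$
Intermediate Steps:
$l{\left(p,U \right)} = -873 - 9 U$ ($l{\left(p,U \right)} = - 9 \left(U + 97\right) = - 9 \left(97 + U\right) = -873 - 9 U$)
$\frac{1}{-90276 + l{\left(26,129 \right)}} = \frac{1}{-90276 - 2034} = \frac{1}{-92310} = - \frac{1}{92310}$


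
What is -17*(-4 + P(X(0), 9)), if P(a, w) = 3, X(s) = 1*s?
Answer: 17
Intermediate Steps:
X(s) = s
-17*(-4 + P(X(0), 9)) = -17*(-4 + 3) = -17*(-1) = 17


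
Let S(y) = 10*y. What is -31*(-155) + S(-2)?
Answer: 4785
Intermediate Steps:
-31*(-155) + S(-2) = -31*(-155) + 10*(-2) = 4805 - 20 = 4785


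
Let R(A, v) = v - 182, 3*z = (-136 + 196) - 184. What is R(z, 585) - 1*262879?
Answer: -262476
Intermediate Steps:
z = -124/3 (z = ((-136 + 196) - 184)/3 = (60 - 184)/3 = (⅓)*(-124) = -124/3 ≈ -41.333)
R(A, v) = -182 + v
R(z, 585) - 1*262879 = (-182 + 585) - 1*262879 = 403 - 262879 = -262476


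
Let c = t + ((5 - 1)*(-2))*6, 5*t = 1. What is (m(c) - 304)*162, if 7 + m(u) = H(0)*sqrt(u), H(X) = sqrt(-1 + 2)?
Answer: -50382 + 162*I*sqrt(1195)/5 ≈ -50382.0 + 1120.0*I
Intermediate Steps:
t = 1/5 (t = (1/5)*1 = 1/5 ≈ 0.20000)
H(X) = 1 (H(X) = sqrt(1) = 1)
c = -239/5 (c = 1/5 + ((5 - 1)*(-2))*6 = 1/5 + (4*(-2))*6 = 1/5 - 8*6 = 1/5 - 48 = -239/5 ≈ -47.800)
m(u) = -7 + sqrt(u) (m(u) = -7 + 1*sqrt(u) = -7 + sqrt(u))
(m(c) - 304)*162 = ((-7 + sqrt(-239/5)) - 304)*162 = ((-7 + I*sqrt(1195)/5) - 304)*162 = (-311 + I*sqrt(1195)/5)*162 = -50382 + 162*I*sqrt(1195)/5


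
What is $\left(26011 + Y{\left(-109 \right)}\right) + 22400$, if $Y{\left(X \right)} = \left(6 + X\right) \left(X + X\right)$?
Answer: $70865$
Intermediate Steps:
$Y{\left(X \right)} = 2 X \left(6 + X\right)$ ($Y{\left(X \right)} = \left(6 + X\right) 2 X = 2 X \left(6 + X\right)$)
$\left(26011 + Y{\left(-109 \right)}\right) + 22400 = \left(26011 + 2 \left(-109\right) \left(6 - 109\right)\right) + 22400 = \left(26011 + 2 \left(-109\right) \left(-103\right)\right) + 22400 = \left(26011 + 22454\right) + 22400 = 48465 + 22400 = 70865$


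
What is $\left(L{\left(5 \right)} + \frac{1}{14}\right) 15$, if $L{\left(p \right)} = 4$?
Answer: $\frac{855}{14} \approx 61.071$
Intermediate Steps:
$\left(L{\left(5 \right)} + \frac{1}{14}\right) 15 = \left(4 + \frac{1}{14}\right) 15 = \frac{57}{14} \cdot 15 = \frac{855}{14}$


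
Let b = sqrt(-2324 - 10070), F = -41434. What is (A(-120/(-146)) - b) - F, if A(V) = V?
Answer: 3024742/73 - I*sqrt(12394) ≈ 41435.0 - 111.33*I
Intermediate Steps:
b = I*sqrt(12394) (b = sqrt(-12394) = I*sqrt(12394) ≈ 111.33*I)
(A(-120/(-146)) - b) - F = (-120/(-146) - I*sqrt(12394)) - 1*(-41434) = (-120*(-1/146) - I*sqrt(12394)) + 41434 = (60/73 - I*sqrt(12394)) + 41434 = 3024742/73 - I*sqrt(12394)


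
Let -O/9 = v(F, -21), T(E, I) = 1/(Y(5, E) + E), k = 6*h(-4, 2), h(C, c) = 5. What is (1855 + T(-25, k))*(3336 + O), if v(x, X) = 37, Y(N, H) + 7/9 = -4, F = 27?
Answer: 1492884393/268 ≈ 5.5705e+6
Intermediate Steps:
Y(N, H) = -43/9 (Y(N, H) = -7/9 - 4 = -43/9)
k = 30 (k = 6*5 = 30)
T(E, I) = 1/(-43/9 + E)
O = -333 (O = -9*37 = -333)
(1855 + T(-25, k))*(3336 + O) = (1855 + 9/(-43 + 9*(-25)))*(3336 - 333) = (1855 + 9/(-43 - 225))*3003 = (1855 + 9/(-268))*3003 = (1855 + 9*(-1/268))*3003 = (1855 - 9/268)*3003 = (497131/268)*3003 = 1492884393/268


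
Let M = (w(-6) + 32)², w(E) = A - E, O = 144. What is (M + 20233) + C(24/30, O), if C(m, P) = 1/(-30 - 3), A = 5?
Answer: 728705/33 ≈ 22082.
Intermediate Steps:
C(m, P) = -1/33 (C(m, P) = 1/(-33) = -1/33)
w(E) = 5 - E
M = 1849 (M = ((5 - 1*(-6)) + 32)² = ((5 + 6) + 32)² = (11 + 32)² = 43² = 1849)
(M + 20233) + C(24/30, O) = (1849 + 20233) - 1/33 = 22082 - 1/33 = 728705/33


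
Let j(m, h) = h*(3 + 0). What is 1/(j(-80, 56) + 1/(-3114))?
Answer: 3114/523151 ≈ 0.0059524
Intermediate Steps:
j(m, h) = 3*h (j(m, h) = h*3 = 3*h)
1/(j(-80, 56) + 1/(-3114)) = 1/(3*56 + 1/(-3114)) = 1/(168 - 1/3114) = 1/(523151/3114) = 3114/523151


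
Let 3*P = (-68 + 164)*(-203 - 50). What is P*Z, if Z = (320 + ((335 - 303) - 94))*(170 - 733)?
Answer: 1175976384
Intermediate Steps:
P = -8096 (P = ((-68 + 164)*(-203 - 50))/3 = (96*(-253))/3 = (1/3)*(-24288) = -8096)
Z = -145254 (Z = (320 + (32 - 94))*(-563) = (320 - 62)*(-563) = 258*(-563) = -145254)
P*Z = -8096*(-145254) = 1175976384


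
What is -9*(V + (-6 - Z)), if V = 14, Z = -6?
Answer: -126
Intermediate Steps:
-9*(V + (-6 - Z)) = -9*(14 + (-6 - 1*(-6))) = -9*(14 + (-6 + 6)) = -9*(14 + 0) = -9*14 = -126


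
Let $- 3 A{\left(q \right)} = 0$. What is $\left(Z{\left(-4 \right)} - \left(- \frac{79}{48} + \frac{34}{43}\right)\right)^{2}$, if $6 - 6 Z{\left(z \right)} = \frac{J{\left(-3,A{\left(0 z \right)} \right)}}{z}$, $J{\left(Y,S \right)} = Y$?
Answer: $\frac{12752041}{4260096} \approx 2.9934$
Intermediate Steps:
$A{\left(q \right)} = 0$ ($A{\left(q \right)} = \left(- \frac{1}{3}\right) 0 = 0$)
$Z{\left(z \right)} = 1 + \frac{1}{2 z}$ ($Z{\left(z \right)} = 1 - \frac{\left(-3\right) \frac{1}{z}}{6} = 1 + \frac{1}{2 z}$)
$\left(Z{\left(-4 \right)} - \left(- \frac{79}{48} + \frac{34}{43}\right)\right)^{2} = \left(\frac{\frac{1}{2} - 4}{-4} - \left(- \frac{79}{48} + \frac{34}{43}\right)\right)^{2} = \left(\left(- \frac{1}{4}\right) \left(- \frac{7}{2}\right) - - \frac{1765}{2064}\right)^{2} = \left(\frac{7}{8} + \left(\frac{79}{48} - \frac{34}{43}\right)\right)^{2} = \left(\frac{7}{8} + \frac{1765}{2064}\right)^{2} = \left(\frac{3571}{2064}\right)^{2} = \frac{12752041}{4260096}$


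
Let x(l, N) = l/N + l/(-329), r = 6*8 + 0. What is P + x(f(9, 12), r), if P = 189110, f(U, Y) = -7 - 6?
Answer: 2986421467/15792 ≈ 1.8911e+5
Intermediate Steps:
f(U, Y) = -13
r = 48 (r = 48 + 0 = 48)
x(l, N) = -l/329 + l/N (x(l, N) = l/N + l*(-1/329) = l/N - l/329 = -l/329 + l/N)
P + x(f(9, 12), r) = 189110 + (-1/329*(-13) - 13/48) = 189110 + (13/329 - 13*1/48) = 189110 + (13/329 - 13/48) = 189110 - 3653/15792 = 2986421467/15792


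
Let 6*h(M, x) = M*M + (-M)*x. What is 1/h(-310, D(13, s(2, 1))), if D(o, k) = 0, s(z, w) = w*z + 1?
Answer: 3/48050 ≈ 6.2435e-5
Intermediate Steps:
s(z, w) = 1 + w*z
h(M, x) = M²/6 - M*x/6 (h(M, x) = (M*M + (-M)*x)/6 = (M² - M*x)/6 = M²/6 - M*x/6)
1/h(-310, D(13, s(2, 1))) = 1/((⅙)*(-310)*(-310 - 1*0)) = 1/((⅙)*(-310)*(-310 + 0)) = 1/((⅙)*(-310)*(-310)) = 1/(48050/3) = 3/48050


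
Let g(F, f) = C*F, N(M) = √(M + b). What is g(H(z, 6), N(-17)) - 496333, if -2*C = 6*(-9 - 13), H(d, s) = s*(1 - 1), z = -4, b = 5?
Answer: -496333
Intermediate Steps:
H(d, s) = 0 (H(d, s) = s*0 = 0)
C = 66 (C = -3*(-9 - 13) = -3*(-22) = -½*(-132) = 66)
N(M) = √(5 + M) (N(M) = √(M + 5) = √(5 + M))
g(F, f) = 66*F
g(H(z, 6), N(-17)) - 496333 = 66*0 - 496333 = 0 - 496333 = -496333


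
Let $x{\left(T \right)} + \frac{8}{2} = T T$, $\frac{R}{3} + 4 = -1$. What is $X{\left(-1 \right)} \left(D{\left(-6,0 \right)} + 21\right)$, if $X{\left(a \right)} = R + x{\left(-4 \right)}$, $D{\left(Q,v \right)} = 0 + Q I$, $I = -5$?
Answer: $-153$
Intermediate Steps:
$R = -15$ ($R = -12 + 3 \left(-1\right) = -12 - 3 = -15$)
$D{\left(Q,v \right)} = - 5 Q$ ($D{\left(Q,v \right)} = 0 + Q \left(-5\right) = 0 - 5 Q = - 5 Q$)
$x{\left(T \right)} = -4 + T^{2}$ ($x{\left(T \right)} = -4 + T T = -4 + T^{2}$)
$X{\left(a \right)} = -3$ ($X{\left(a \right)} = -15 - \left(4 - \left(-4\right)^{2}\right) = -15 + \left(-4 + 16\right) = -15 + 12 = -3$)
$X{\left(-1 \right)} \left(D{\left(-6,0 \right)} + 21\right) = - 3 \left(\left(-5\right) \left(-6\right) + 21\right) = - 3 \left(30 + 21\right) = \left(-3\right) 51 = -153$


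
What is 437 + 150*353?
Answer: 53387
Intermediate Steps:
437 + 150*353 = 437 + 52950 = 53387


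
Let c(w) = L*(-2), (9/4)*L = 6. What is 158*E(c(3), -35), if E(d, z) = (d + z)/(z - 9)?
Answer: 869/6 ≈ 144.83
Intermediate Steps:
L = 8/3 (L = (4/9)*6 = 8/3 ≈ 2.6667)
c(w) = -16/3 (c(w) = (8/3)*(-2) = -16/3)
E(d, z) = (d + z)/(-9 + z)
158*E(c(3), -35) = 158*((-16/3 - 35)/(-9 - 35)) = 158*(-121/3/(-44)) = 158*(-1/44*(-121/3)) = 158*(11/12) = 869/6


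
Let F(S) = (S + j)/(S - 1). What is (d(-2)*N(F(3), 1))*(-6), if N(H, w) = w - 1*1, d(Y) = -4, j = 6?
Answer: 0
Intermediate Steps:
F(S) = (6 + S)/(-1 + S) (F(S) = (S + 6)/(S - 1) = (6 + S)/(-1 + S))
N(H, w) = -1 + w (N(H, w) = w - 1 = -1 + w)
(d(-2)*N(F(3), 1))*(-6) = -4*(-1 + 1)*(-6) = -4*0*(-6) = 0*(-6) = 0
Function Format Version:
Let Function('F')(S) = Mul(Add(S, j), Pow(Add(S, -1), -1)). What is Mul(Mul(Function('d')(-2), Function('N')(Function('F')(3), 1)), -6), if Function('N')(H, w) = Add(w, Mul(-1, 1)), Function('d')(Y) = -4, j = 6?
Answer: 0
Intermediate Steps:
Function('F')(S) = Mul(Pow(Add(-1, S), -1), Add(6, S)) (Function('F')(S) = Mul(Add(S, 6), Pow(Add(S, -1), -1)) = Mul(Add(6, S), Pow(Add(-1, S), -1)) = Mul(Pow(Add(-1, S), -1), Add(6, S)))
Function('N')(H, w) = Add(-1, w) (Function('N')(H, w) = Add(w, -1) = Add(-1, w))
Mul(Mul(Function('d')(-2), Function('N')(Function('F')(3), 1)), -6) = Mul(Mul(-4, Add(-1, 1)), -6) = Mul(Mul(-4, 0), -6) = Mul(0, -6) = 0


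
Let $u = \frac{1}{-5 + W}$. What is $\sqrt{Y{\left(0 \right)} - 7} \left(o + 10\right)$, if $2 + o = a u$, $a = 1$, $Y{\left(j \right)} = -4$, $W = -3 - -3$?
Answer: $\frac{39 i \sqrt{11}}{5} \approx 25.87 i$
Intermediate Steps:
$W = 0$ ($W = -3 + 3 = 0$)
$u = - \frac{1}{5}$ ($u = \frac{1}{-5 + 0} = \frac{1}{-5} = - \frac{1}{5} \approx -0.2$)
$o = - \frac{11}{5}$ ($o = -2 + 1 \left(- \frac{1}{5}\right) = -2 - \frac{1}{5} = - \frac{11}{5} \approx -2.2$)
$\sqrt{Y{\left(0 \right)} - 7} \left(o + 10\right) = \sqrt{-4 - 7} \left(- \frac{11}{5} + 10\right) = \sqrt{-11} \cdot \frac{39}{5} = i \sqrt{11} \cdot \frac{39}{5} = \frac{39 i \sqrt{11}}{5}$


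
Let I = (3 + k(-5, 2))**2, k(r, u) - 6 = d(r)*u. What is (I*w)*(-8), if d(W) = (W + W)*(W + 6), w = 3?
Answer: -2904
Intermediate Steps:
d(W) = 2*W*(6 + W) (d(W) = (2*W)*(6 + W) = 2*W*(6 + W))
k(r, u) = 6 + 2*r*u*(6 + r) (k(r, u) = 6 + (2*r*(6 + r))*u = 6 + 2*r*u*(6 + r))
I = 121 (I = (3 + (6 + 2*(-5)*2*(6 - 5)))**2 = (3 + (6 + 2*(-5)*2*1))**2 = (3 + (6 - 20))**2 = (3 - 14)**2 = (-11)**2 = 121)
(I*w)*(-8) = (121*3)*(-8) = 363*(-8) = -2904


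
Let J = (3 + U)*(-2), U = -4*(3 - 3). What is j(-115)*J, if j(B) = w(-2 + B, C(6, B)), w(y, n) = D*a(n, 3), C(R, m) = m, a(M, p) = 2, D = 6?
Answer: -72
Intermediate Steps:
U = 0 (U = -4*0 = 0)
w(y, n) = 12 (w(y, n) = 6*2 = 12)
j(B) = 12
J = -6 (J = (3 + 0)*(-2) = 3*(-2) = -6)
j(-115)*J = 12*(-6) = -72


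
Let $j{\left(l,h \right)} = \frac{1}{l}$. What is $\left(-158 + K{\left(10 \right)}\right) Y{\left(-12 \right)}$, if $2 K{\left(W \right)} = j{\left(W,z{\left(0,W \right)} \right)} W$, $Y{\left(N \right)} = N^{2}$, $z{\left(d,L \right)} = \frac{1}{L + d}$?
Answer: $-22680$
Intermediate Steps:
$K{\left(W \right)} = \frac{1}{2}$ ($K{\left(W \right)} = \frac{\frac{1}{W} W}{2} = \frac{1}{2} \cdot 1 = \frac{1}{2}$)
$\left(-158 + K{\left(10 \right)}\right) Y{\left(-12 \right)} = \left(-158 + \frac{1}{2}\right) \left(-12\right)^{2} = \left(- \frac{315}{2}\right) 144 = -22680$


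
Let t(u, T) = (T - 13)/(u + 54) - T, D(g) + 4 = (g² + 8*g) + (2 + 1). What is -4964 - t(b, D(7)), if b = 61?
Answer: -558991/115 ≈ -4860.8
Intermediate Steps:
D(g) = -1 + g² + 8*g (D(g) = -4 + ((g² + 8*g) + (2 + 1)) = -4 + ((g² + 8*g) + 3) = -4 + (3 + g² + 8*g) = -1 + g² + 8*g)
t(u, T) = -T + (-13 + T)/(54 + u) (t(u, T) = (-13 + T)/(54 + u) - T = -T + (-13 + T)/(54 + u))
-4964 - t(b, D(7)) = -4964 - (-13 - 53*(-1 + 7² + 8*7) - 1*(-1 + 7² + 8*7)*61)/(54 + 61) = -4964 - (-13 - 53*(-1 + 49 + 56) - 1*(-1 + 49 + 56)*61)/115 = -4964 - (-13 - 53*104 - 1*104*61)/115 = -4964 - (-13 - 5512 - 6344)/115 = -4964 - (-11869)/115 = -4964 - 1*(-11869/115) = -4964 + 11869/115 = -558991/115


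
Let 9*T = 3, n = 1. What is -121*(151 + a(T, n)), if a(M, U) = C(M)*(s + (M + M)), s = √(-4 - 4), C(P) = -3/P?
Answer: -17545 + 2178*I*√2 ≈ -17545.0 + 3080.2*I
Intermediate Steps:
s = 2*I*√2 (s = √(-8) = 2*I*√2 ≈ 2.8284*I)
T = ⅓ (T = (⅑)*3 = ⅓ ≈ 0.33333)
a(M, U) = -3*(2*M + 2*I*√2)/M (a(M, U) = (-3/M)*(2*I*√2 + (M + M)) = (-3/M)*(2*I*√2 + 2*M) = (-3/M)*(2*M + 2*I*√2) = -3*(2*M + 2*I*√2)/M)
-121*(151 + a(T, n)) = -121*(151 + (-6 - 6*I*√2/⅓)) = -121*(151 + (-6 - 6*I*√2*3)) = -121*(151 + (-6 - 18*I*√2)) = -121*(145 - 18*I*√2) = -17545 + 2178*I*√2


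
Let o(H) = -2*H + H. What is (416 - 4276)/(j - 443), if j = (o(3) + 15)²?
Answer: 3860/299 ≈ 12.910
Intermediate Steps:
o(H) = -H
j = 144 (j = (-1*3 + 15)² = (-3 + 15)² = 12² = 144)
(416 - 4276)/(j - 443) = (416 - 4276)/(144 - 443) = -3860/(-299) = -3860*(-1/299) = 3860/299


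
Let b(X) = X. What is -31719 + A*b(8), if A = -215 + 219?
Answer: -31687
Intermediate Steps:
A = 4
-31719 + A*b(8) = -31719 + 4*8 = -31719 + 32 = -31687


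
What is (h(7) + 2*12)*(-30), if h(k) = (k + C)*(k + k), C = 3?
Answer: -4920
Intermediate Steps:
h(k) = 2*k*(3 + k) (h(k) = (k + 3)*(k + k) = (3 + k)*(2*k) = 2*k*(3 + k))
(h(7) + 2*12)*(-30) = (2*7*(3 + 7) + 2*12)*(-30) = (2*7*10 + 24)*(-30) = (140 + 24)*(-30) = 164*(-30) = -4920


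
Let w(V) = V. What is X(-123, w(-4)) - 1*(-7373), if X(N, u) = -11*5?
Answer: 7318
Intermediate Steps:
X(N, u) = -55
X(-123, w(-4)) - 1*(-7373) = -55 - 1*(-7373) = -55 + 7373 = 7318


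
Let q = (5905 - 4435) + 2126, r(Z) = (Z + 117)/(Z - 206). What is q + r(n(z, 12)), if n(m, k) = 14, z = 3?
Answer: 690301/192 ≈ 3595.3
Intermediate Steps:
r(Z) = (117 + Z)/(-206 + Z)
q = 3596 (q = 1470 + 2126 = 3596)
q + r(n(z, 12)) = 3596 + (117 + 14)/(-206 + 14) = 3596 + 131/(-192) = 3596 - 1/192*131 = 3596 - 131/192 = 690301/192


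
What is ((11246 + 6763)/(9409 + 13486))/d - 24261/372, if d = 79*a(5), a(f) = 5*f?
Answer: -365672700259/5606985500 ≈ -65.217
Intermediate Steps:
d = 1975 (d = 79*(5*5) = 79*25 = 1975)
((11246 + 6763)/(9409 + 13486))/d - 24261/372 = ((11246 + 6763)/(9409 + 13486))/1975 - 24261/372 = (18009/22895)*(1/1975) - 24261*1/372 = (18009*(1/22895))*(1/1975) - 8087/124 = (18009/22895)*(1/1975) - 8087/124 = 18009/45217625 - 8087/124 = -365672700259/5606985500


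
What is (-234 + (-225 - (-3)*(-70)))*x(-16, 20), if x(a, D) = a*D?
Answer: 214080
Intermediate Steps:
x(a, D) = D*a
(-234 + (-225 - (-3)*(-70)))*x(-16, 20) = (-234 + (-225 - (-3)*(-70)))*(20*(-16)) = (-234 + (-225 - 1*210))*(-320) = (-234 + (-225 - 210))*(-320) = (-234 - 435)*(-320) = -669*(-320) = 214080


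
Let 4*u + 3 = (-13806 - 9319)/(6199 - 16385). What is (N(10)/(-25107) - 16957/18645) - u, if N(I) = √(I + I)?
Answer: -50209793/69061080 - 2*√5/25107 ≈ -0.72721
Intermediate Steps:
N(I) = √2*√I (N(I) = √(2*I) = √2*√I)
u = -7433/40744 (u = -¾ + ((-13806 - 9319)/(6199 - 16385))/4 = -¾ + (-23125/(-10186))/4 = -¾ + (-23125*(-1/10186))/4 = -¾ + (¼)*(23125/10186) = -¾ + 23125/40744 = -7433/40744 ≈ -0.18243)
(N(10)/(-25107) - 16957/18645) - u = ((√2*√10)/(-25107) - 16957/18645) - 1*(-7433/40744) = ((2*√5)*(-1/25107) - 16957*1/18645) + 7433/40744 = (-2*√5/25107 - 16957/18645) + 7433/40744 = (-16957/18645 - 2*√5/25107) + 7433/40744 = -50209793/69061080 - 2*√5/25107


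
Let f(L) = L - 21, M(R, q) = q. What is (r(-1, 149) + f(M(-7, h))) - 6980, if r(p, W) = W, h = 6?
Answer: -6846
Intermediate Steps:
f(L) = -21 + L
(r(-1, 149) + f(M(-7, h))) - 6980 = (149 + (-21 + 6)) - 6980 = (149 - 15) - 6980 = 134 - 6980 = -6846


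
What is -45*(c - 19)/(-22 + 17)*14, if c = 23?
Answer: 504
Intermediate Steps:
-45*(c - 19)/(-22 + 17)*14 = -45*(23 - 19)/(-22 + 17)*14 = -180/(-5)*14 = -180*(-1)/5*14 = -45*(-⅘)*14 = 36*14 = 504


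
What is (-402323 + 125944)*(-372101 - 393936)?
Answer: 211716540023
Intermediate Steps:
(-402323 + 125944)*(-372101 - 393936) = -276379*(-766037) = 211716540023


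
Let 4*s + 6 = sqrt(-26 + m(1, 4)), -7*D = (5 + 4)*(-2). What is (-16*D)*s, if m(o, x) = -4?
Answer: 432/7 - 72*I*sqrt(30)/7 ≈ 61.714 - 56.337*I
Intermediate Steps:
D = 18/7 (D = -(5 + 4)*(-2)/7 = -9*(-2)/7 = -1/7*(-18) = 18/7 ≈ 2.5714)
s = -3/2 + I*sqrt(30)/4 (s = -3/2 + sqrt(-26 - 4)/4 = -3/2 + sqrt(-30)/4 = -3/2 + (I*sqrt(30))/4 = -3/2 + I*sqrt(30)/4 ≈ -1.5 + 1.3693*I)
(-16*D)*s = (-16*18/7)*(-3/2 + I*sqrt(30)/4) = -288*(-3/2 + I*sqrt(30)/4)/7 = 432/7 - 72*I*sqrt(30)/7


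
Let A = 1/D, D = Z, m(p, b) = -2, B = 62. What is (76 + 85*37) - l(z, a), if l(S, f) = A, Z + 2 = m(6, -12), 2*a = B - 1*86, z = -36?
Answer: 12885/4 ≈ 3221.3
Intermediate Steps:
a = -12 (a = (62 - 1*86)/2 = (62 - 86)/2 = (½)*(-24) = -12)
Z = -4 (Z = -2 - 2 = -4)
D = -4
A = -¼ (A = 1/(-4) = -¼ ≈ -0.25000)
l(S, f) = -¼
(76 + 85*37) - l(z, a) = (76 + 85*37) - 1*(-¼) = (76 + 3145) + ¼ = 3221 + ¼ = 12885/4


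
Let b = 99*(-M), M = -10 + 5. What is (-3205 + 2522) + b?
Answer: -188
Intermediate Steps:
M = -5
b = 495 (b = 99*(-1*(-5)) = 99*5 = 495)
(-3205 + 2522) + b = (-3205 + 2522) + 495 = -683 + 495 = -188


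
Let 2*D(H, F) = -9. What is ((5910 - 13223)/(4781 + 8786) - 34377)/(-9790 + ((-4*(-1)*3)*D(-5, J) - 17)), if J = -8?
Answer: 466400072/133784187 ≈ 3.4862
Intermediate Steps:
D(H, F) = -9/2 (D(H, F) = (½)*(-9) = -9/2)
((5910 - 13223)/(4781 + 8786) - 34377)/(-9790 + ((-4*(-1)*3)*D(-5, J) - 17)) = ((5910 - 13223)/(4781 + 8786) - 34377)/(-9790 + ((-4*(-1)*3)*(-9/2) - 17)) = (-7313/13567 - 34377)/(-9790 + ((4*3)*(-9/2) - 17)) = (-7313*1/13567 - 34377)/(-9790 + (12*(-9/2) - 17)) = (-7313/13567 - 34377)/(-9790 + (-54 - 17)) = -466400072/(13567*(-9790 - 71)) = -466400072/13567/(-9861) = -466400072/13567*(-1/9861) = 466400072/133784187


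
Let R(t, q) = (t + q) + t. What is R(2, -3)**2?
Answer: 1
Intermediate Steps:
R(t, q) = q + 2*t (R(t, q) = (q + t) + t = q + 2*t)
R(2, -3)**2 = (-3 + 2*2)**2 = (-3 + 4)**2 = 1**2 = 1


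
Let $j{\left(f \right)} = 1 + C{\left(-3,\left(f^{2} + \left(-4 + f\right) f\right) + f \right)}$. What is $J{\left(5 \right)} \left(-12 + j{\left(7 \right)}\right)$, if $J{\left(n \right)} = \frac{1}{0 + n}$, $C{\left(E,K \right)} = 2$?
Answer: $- \frac{9}{5} \approx -1.8$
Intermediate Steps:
$J{\left(n \right)} = \frac{1}{n}$
$j{\left(f \right)} = 3$ ($j{\left(f \right)} = 1 + 2 = 3$)
$J{\left(5 \right)} \left(-12 + j{\left(7 \right)}\right) = \frac{-12 + 3}{5} = \frac{1}{5} \left(-9\right) = - \frac{9}{5}$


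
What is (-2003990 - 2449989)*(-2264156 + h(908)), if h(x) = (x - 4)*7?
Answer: 10056318497612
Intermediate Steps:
h(x) = -28 + 7*x (h(x) = (-4 + x)*7 = -28 + 7*x)
(-2003990 - 2449989)*(-2264156 + h(908)) = (-2003990 - 2449989)*(-2264156 + (-28 + 7*908)) = -4453979*(-2264156 + (-28 + 6356)) = -4453979*(-2264156 + 6328) = -4453979*(-2257828) = 10056318497612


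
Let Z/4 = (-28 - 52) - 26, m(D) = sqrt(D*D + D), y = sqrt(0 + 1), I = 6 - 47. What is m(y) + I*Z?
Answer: 17384 + sqrt(2) ≈ 17385.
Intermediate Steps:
I = -41
y = 1 (y = sqrt(1) = 1)
m(D) = sqrt(D + D**2) (m(D) = sqrt(D**2 + D) = sqrt(D + D**2))
Z = -424 (Z = 4*((-28 - 52) - 26) = 4*(-80 - 26) = 4*(-106) = -424)
m(y) + I*Z = sqrt(1*(1 + 1)) - 41*(-424) = sqrt(1*2) + 17384 = sqrt(2) + 17384 = 17384 + sqrt(2)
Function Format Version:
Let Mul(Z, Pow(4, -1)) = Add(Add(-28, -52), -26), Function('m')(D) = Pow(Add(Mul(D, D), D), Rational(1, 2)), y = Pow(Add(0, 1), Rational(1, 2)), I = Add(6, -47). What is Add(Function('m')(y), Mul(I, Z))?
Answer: Add(17384, Pow(2, Rational(1, 2))) ≈ 17385.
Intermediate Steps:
I = -41
y = 1 (y = Pow(1, Rational(1, 2)) = 1)
Function('m')(D) = Pow(Add(D, Pow(D, 2)), Rational(1, 2)) (Function('m')(D) = Pow(Add(Pow(D, 2), D), Rational(1, 2)) = Pow(Add(D, Pow(D, 2)), Rational(1, 2)))
Z = -424 (Z = Mul(4, Add(Add(-28, -52), -26)) = Mul(4, Add(-80, -26)) = Mul(4, -106) = -424)
Add(Function('m')(y), Mul(I, Z)) = Add(Pow(Mul(1, Add(1, 1)), Rational(1, 2)), Mul(-41, -424)) = Add(Pow(Mul(1, 2), Rational(1, 2)), 17384) = Add(Pow(2, Rational(1, 2)), 17384) = Add(17384, Pow(2, Rational(1, 2)))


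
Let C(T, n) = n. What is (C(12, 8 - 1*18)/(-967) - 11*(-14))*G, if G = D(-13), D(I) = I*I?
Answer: 25168832/967 ≈ 26028.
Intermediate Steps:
D(I) = I²
G = 169 (G = (-13)² = 169)
(C(12, 8 - 1*18)/(-967) - 11*(-14))*G = ((8 - 1*18)/(-967) - 11*(-14))*169 = ((8 - 18)*(-1/967) + 154)*169 = (-10*(-1/967) + 154)*169 = (10/967 + 154)*169 = (148928/967)*169 = 25168832/967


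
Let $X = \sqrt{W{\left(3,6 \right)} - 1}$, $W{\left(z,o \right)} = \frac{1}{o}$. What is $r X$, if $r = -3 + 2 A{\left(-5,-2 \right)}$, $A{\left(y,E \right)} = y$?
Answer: $- \frac{13 i \sqrt{30}}{6} \approx - 11.867 i$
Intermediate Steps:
$X = \frac{i \sqrt{30}}{6}$ ($X = \sqrt{\frac{1}{6} - 1} = \sqrt{- \frac{5}{6}} = \frac{i \sqrt{30}}{6} \approx 0.91287 i$)
$r = -13$ ($r = -3 + 2 \left(-5\right) = -3 - 10 = -13$)
$r X = - 13 \frac{i \sqrt{30}}{6} = - \frac{13 i \sqrt{30}}{6}$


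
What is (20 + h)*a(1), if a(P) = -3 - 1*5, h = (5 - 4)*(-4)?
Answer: -128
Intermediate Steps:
h = -4 (h = 1*(-4) = -4)
a(P) = -8 (a(P) = -3 - 5 = -8)
(20 + h)*a(1) = (20 - 4)*(-8) = 16*(-8) = -128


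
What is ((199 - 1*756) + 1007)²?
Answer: 202500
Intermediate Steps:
((199 - 1*756) + 1007)² = ((199 - 756) + 1007)² = (-557 + 1007)² = 450² = 202500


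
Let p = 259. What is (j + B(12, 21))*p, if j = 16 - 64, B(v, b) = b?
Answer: -6993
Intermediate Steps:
j = -48
(j + B(12, 21))*p = (-48 + 21)*259 = -27*259 = -6993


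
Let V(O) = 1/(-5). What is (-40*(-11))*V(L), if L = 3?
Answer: -88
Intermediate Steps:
V(O) = -⅕
(-40*(-11))*V(L) = -40*(-11)*(-⅕) = 440*(-⅕) = -88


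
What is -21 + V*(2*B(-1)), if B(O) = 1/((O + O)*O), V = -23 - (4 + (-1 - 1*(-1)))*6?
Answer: -68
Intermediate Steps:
V = -47 (V = -23 - (4 + (-1 + 1))*6 = -23 - (4 + 0)*6 = -23 - 4*6 = -23 - 1*24 = -23 - 24 = -47)
B(O) = 1/(2*O**2) (B(O) = 1/(((2*O))*O) = (1/(2*O))/O = 1/(2*O**2))
-21 + V*(2*B(-1)) = -21 - 94*(1/2)/(-1)**2 = -21 - 94*(1/2)*1 = -21 - 94/2 = -21 - 47*1 = -21 - 47 = -68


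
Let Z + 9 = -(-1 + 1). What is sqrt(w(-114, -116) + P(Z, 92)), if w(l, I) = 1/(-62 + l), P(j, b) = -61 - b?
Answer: I*sqrt(296219)/44 ≈ 12.37*I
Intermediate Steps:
Z = -9 (Z = -9 - (-1 + 1) = -9 - 1*0 = -9 + 0 = -9)
sqrt(w(-114, -116) + P(Z, 92)) = sqrt(1/(-62 - 114) + (-61 - 1*92)) = sqrt(1/(-176) + (-61 - 92)) = sqrt(-1/176 - 153) = sqrt(-26929/176) = I*sqrt(296219)/44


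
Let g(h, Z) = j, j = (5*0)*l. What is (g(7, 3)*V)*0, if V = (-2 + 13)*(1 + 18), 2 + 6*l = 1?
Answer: 0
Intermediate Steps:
l = -⅙ (l = -⅓ + (⅙)*1 = -⅓ + ⅙ = -⅙ ≈ -0.16667)
j = 0 (j = (5*0)*(-⅙) = 0*(-⅙) = 0)
g(h, Z) = 0
V = 209 (V = 11*19 = 209)
(g(7, 3)*V)*0 = (0*209)*0 = 0*0 = 0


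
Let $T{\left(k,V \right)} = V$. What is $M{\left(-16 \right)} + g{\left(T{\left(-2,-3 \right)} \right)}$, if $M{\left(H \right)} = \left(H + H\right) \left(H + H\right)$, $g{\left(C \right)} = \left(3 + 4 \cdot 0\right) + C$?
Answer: $1024$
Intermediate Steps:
$g{\left(C \right)} = 3 + C$ ($g{\left(C \right)} = \left(3 + 0\right) + C = 3 + C$)
$M{\left(H \right)} = 4 H^{2}$ ($M{\left(H \right)} = 2 H 2 H = 4 H^{2}$)
$M{\left(-16 \right)} + g{\left(T{\left(-2,-3 \right)} \right)} = 4 \left(-16\right)^{2} + \left(3 - 3\right) = 4 \cdot 256 + 0 = 1024 + 0 = 1024$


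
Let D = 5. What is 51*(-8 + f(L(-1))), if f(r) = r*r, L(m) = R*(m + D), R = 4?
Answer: 12648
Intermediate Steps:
L(m) = 20 + 4*m (L(m) = 4*(m + 5) = 4*(5 + m) = 20 + 4*m)
f(r) = r²
51*(-8 + f(L(-1))) = 51*(-8 + (20 + 4*(-1))²) = 51*(-8 + (20 - 4)²) = 51*(-8 + 16²) = 51*(-8 + 256) = 51*248 = 12648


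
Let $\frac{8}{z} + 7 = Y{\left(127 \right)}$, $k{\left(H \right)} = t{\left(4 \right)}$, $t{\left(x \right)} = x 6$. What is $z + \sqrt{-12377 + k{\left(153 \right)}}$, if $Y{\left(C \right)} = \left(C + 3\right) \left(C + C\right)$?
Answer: $\frac{8}{33013} + i \sqrt{12353} \approx 0.00024233 + 111.14 i$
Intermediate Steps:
$Y{\left(C \right)} = 2 C \left(3 + C\right)$ ($Y{\left(C \right)} = \left(3 + C\right) 2 C = 2 C \left(3 + C\right)$)
$t{\left(x \right)} = 6 x$
$k{\left(H \right)} = 24$ ($k{\left(H \right)} = 6 \cdot 4 = 24$)
$z = \frac{8}{33013}$ ($z = \frac{8}{-7 + 2 \cdot 127 \left(3 + 127\right)} = \frac{8}{-7 + 2 \cdot 127 \cdot 130} = \frac{8}{-7 + 33020} = \frac{8}{33013} \approx 0.00024233$)
$z + \sqrt{-12377 + k{\left(153 \right)}} = \frac{8}{33013} + \sqrt{-12377 + 24} = \frac{8}{33013} + \sqrt{-12353} = \frac{8}{33013} + i \sqrt{12353}$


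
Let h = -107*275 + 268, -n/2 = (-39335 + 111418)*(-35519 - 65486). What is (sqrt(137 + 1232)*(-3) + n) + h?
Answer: 14561457562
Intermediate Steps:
n = 14561486830 (n = -2*(-39335 + 111418)*(-35519 - 65486) = -144166*(-101005) = -2*(-7280743415) = 14561486830)
h = -29157 (h = -29425 + 268 = -29157)
(sqrt(137 + 1232)*(-3) + n) + h = (sqrt(137 + 1232)*(-3) + 14561486830) - 29157 = (sqrt(1369)*(-3) + 14561486830) - 29157 = (37*(-3) + 14561486830) - 29157 = (-111 + 14561486830) - 29157 = 14561486719 - 29157 = 14561457562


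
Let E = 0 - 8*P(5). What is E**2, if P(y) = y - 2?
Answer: 576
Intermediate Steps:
P(y) = -2 + y
E = -24 (E = 0 - 8*(-2 + 5) = 0 - 8*3 = 0 - 24 = -24)
E**2 = (-24)**2 = 576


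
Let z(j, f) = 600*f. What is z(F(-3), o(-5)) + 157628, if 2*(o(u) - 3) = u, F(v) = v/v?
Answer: 157928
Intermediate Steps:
F(v) = 1
o(u) = 3 + u/2
z(F(-3), o(-5)) + 157628 = 600*(3 + (1/2)*(-5)) + 157628 = 600*(3 - 5/2) + 157628 = 600*(1/2) + 157628 = 300 + 157628 = 157928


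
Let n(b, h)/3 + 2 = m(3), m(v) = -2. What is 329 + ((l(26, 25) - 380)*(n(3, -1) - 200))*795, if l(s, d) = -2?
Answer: 64382609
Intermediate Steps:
n(b, h) = -12 (n(b, h) = -6 + 3*(-2) = -6 - 6 = -12)
329 + ((l(26, 25) - 380)*(n(3, -1) - 200))*795 = 329 + ((-2 - 380)*(-12 - 200))*795 = 329 - 382*(-212)*795 = 329 + 80984*795 = 329 + 64382280 = 64382609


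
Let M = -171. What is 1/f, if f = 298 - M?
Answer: 1/469 ≈ 0.0021322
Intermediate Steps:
f = 469 (f = 298 - 1*(-171) = 298 + 171 = 469)
1/f = 1/469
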